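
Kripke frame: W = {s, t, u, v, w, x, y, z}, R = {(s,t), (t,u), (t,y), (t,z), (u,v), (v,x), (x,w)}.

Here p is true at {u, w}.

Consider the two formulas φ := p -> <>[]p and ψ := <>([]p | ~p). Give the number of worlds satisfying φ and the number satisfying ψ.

For p -> <>[]p:
s: p is F, <>[]p is F. ✓
t: p is F, <>[]p is T. ✓
u: p is T, <>[]p is F. ✗
v: p is F, <>[]p is T. ✓
w: p is T, <>[]p is F. ✗
x: p is F, <>[]p is T. ✓
y: p is F, <>[]p is F. ✓
z: p is F, <>[]p is F. ✓
— 6 worlds.
For <>([]p | ~p):
s: successors {t}; []p | ~p there: t:T. ✓
t: successors {u, y, z}; []p | ~p there: u:F, y:T, z:T. ✓
u: successors {v}; []p | ~p there: v:T. ✓
v: successors {x}; []p | ~p there: x:T. ✓
w: no successors, so <>([]p | ~p) fails. ✗
x: successors {w}; []p | ~p there: w:T. ✓
y: no successors, so <>([]p | ~p) fails. ✗
z: no successors, so <>([]p | ~p) fails. ✗
— 5 worlds.

6 and 5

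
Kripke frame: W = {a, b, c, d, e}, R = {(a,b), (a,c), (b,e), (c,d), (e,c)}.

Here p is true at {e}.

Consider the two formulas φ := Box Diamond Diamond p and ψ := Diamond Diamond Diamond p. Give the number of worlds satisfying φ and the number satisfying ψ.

For Box Diamond Diamond p:
a: successors {b, c}; Diamond Diamond p there: b:F, c:F. ✗
b: successors {e}; Diamond Diamond p there: e:F. ✗
c: successors {d}; Diamond Diamond p there: d:F. ✗
d: no successors, so Box Diamond Diamond p holds vacuously. ✓
e: successors {c}; Diamond Diamond p there: c:F. ✗
— 1 world.
For Diamond Diamond Diamond p:
a: successors {b, c}; Diamond Diamond p there: b:F, c:F. ✗
b: successors {e}; Diamond Diamond p there: e:F. ✗
c: successors {d}; Diamond Diamond p there: d:F. ✗
d: no successors, so Diamond Diamond Diamond p fails. ✗
e: successors {c}; Diamond Diamond p there: c:F. ✗
— 0 worlds.

1 and 0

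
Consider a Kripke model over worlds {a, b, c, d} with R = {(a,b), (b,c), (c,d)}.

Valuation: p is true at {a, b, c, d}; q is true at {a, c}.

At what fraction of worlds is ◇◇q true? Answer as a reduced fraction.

a: successors {b}; ◇q there: b:T. ✓
b: successors {c}; ◇q there: c:F. ✗
c: successors {d}; ◇q there: d:F. ✗
d: no successors, so ◇◇q fails. ✗
That's 1 of 4 worlds, so 1/4.

1/4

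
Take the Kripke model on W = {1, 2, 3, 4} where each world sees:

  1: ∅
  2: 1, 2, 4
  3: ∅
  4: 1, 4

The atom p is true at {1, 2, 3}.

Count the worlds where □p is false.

1: no successors, so □p holds vacuously. ✓
2: successors {1, 2, 4}; p there: 1:T, 2:T, 4:F. ✗
3: no successors, so □p holds vacuously. ✓
4: successors {1, 4}; p there: 1:T, 4:F. ✗
Satisfying worlds: {1, 3}.
So □p fails at the other 2 worlds.

2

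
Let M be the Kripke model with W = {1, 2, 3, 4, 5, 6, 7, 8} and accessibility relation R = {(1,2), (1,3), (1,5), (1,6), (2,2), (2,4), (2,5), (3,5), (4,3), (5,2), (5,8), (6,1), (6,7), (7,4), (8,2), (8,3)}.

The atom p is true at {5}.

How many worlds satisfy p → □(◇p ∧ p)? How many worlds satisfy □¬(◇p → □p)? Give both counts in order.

7 and 0

For p → □(◇p ∧ p):
1: p is F, □(◇p ∧ p) is F. ✓
2: p is F, □(◇p ∧ p) is F. ✓
3: p is F, □(◇p ∧ p) is F. ✓
4: p is F, □(◇p ∧ p) is F. ✓
5: p is T, □(◇p ∧ p) is F. ✗
6: p is F, □(◇p ∧ p) is F. ✓
7: p is F, □(◇p ∧ p) is F. ✓
8: p is F, □(◇p ∧ p) is F. ✓
— 7 worlds.
For □¬(◇p → □p):
1: successors {2, 3, 5, 6}; ¬(◇p → □p) there: 2:T, 3:F, 5:F, 6:F. ✗
2: successors {2, 4, 5}; ¬(◇p → □p) there: 2:T, 4:F, 5:F. ✗
3: successors {5}; ¬(◇p → □p) there: 5:F. ✗
4: successors {3}; ¬(◇p → □p) there: 3:F. ✗
5: successors {2, 8}; ¬(◇p → □p) there: 2:T, 8:F. ✗
6: successors {1, 7}; ¬(◇p → □p) there: 1:T, 7:F. ✗
7: successors {4}; ¬(◇p → □p) there: 4:F. ✗
8: successors {2, 3}; ¬(◇p → □p) there: 2:T, 3:F. ✗
— 0 worlds.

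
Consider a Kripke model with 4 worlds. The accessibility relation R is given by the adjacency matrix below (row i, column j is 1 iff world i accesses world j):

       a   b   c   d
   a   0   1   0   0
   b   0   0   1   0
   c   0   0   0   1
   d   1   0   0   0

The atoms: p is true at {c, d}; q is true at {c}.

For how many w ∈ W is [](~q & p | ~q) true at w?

3

a: successors {b}; ~q & p | ~q there: b:T. ✓
b: successors {c}; ~q & p | ~q there: c:F. ✗
c: successors {d}; ~q & p | ~q there: d:T. ✓
d: successors {a}; ~q & p | ~q there: a:T. ✓
Satisfying worlds: {a, c, d}.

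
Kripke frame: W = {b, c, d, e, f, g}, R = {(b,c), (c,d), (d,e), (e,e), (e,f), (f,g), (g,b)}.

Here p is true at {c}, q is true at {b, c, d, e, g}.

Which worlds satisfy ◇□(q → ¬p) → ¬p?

{b, d, e, f, g}

b: ◇□(q → ¬p) is T, ¬p is T. ✓
c: ◇□(q → ¬p) is T, ¬p is F. ✗
d: ◇□(q → ¬p) is T, ¬p is T. ✓
e: ◇□(q → ¬p) is T, ¬p is T. ✓
f: ◇□(q → ¬p) is T, ¬p is T. ✓
g: ◇□(q → ¬p) is F, ¬p is T. ✓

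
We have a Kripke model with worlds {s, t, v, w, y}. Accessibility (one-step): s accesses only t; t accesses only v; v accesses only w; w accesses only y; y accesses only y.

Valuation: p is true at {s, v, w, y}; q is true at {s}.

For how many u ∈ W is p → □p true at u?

4

s: p is T, □p is F. ✗
t: p is F, □p is T. ✓
v: p is T, □p is T. ✓
w: p is T, □p is T. ✓
y: p is T, □p is T. ✓
Satisfying worlds: {t, v, w, y}.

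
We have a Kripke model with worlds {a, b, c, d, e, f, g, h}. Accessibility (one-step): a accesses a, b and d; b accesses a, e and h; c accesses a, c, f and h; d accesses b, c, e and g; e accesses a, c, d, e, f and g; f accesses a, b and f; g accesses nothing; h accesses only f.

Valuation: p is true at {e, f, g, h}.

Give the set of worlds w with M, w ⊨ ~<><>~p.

a: <><>~p is T. ✗
b: <><>~p is T. ✗
c: <><>~p is T. ✗
d: <><>~p is T. ✗
e: <><>~p is T. ✗
f: <><>~p is T. ✗
g: <><>~p is F. ✓
h: <><>~p is T. ✗

{g}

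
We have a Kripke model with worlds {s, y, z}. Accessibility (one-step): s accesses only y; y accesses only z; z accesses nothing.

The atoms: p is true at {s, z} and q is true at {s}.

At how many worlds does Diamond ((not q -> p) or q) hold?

s: successors {y}; (not q -> p) or q there: y:F. ✗
y: successors {z}; (not q -> p) or q there: z:T. ✓
z: no successors, so Diamond ((not q -> p) or q) fails. ✗
Satisfying worlds: {y}.

1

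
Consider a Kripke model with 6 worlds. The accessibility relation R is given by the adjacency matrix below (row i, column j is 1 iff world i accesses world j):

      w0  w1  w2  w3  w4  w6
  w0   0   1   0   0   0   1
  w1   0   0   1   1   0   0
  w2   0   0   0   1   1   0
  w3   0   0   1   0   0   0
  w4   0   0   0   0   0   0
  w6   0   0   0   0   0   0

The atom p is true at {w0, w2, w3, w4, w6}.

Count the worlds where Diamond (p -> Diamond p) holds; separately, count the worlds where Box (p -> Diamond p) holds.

4 and 4

For Diamond (p -> Diamond p):
w0: successors {w1, w6}; p -> Diamond p there: w1:T, w6:F. ✓
w1: successors {w2, w3}; p -> Diamond p there: w2:T, w3:T. ✓
w2: successors {w3, w4}; p -> Diamond p there: w3:T, w4:F. ✓
w3: successors {w2}; p -> Diamond p there: w2:T. ✓
w4: no successors, so Diamond (p -> Diamond p) fails. ✗
w6: no successors, so Diamond (p -> Diamond p) fails. ✗
— 4 worlds.
For Box (p -> Diamond p):
w0: successors {w1, w6}; p -> Diamond p there: w1:T, w6:F. ✗
w1: successors {w2, w3}; p -> Diamond p there: w2:T, w3:T. ✓
w2: successors {w3, w4}; p -> Diamond p there: w3:T, w4:F. ✗
w3: successors {w2}; p -> Diamond p there: w2:T. ✓
w4: no successors, so Box (p -> Diamond p) holds vacuously. ✓
w6: no successors, so Box (p -> Diamond p) holds vacuously. ✓
— 4 worlds.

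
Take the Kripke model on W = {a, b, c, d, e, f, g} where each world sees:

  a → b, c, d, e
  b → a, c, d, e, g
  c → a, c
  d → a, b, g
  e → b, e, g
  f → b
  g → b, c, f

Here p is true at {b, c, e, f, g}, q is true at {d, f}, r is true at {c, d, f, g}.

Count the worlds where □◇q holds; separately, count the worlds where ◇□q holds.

2 and 0

For □◇q:
a: successors {b, c, d, e}; ◇q there: b:T, c:F, d:F, e:F. ✗
b: successors {a, c, d, e, g}; ◇q there: a:T, c:F, d:F, e:F, g:T. ✗
c: successors {a, c}; ◇q there: a:T, c:F. ✗
d: successors {a, b, g}; ◇q there: a:T, b:T, g:T. ✓
e: successors {b, e, g}; ◇q there: b:T, e:F, g:T. ✗
f: successors {b}; ◇q there: b:T. ✓
g: successors {b, c, f}; ◇q there: b:T, c:F, f:F. ✗
— 2 worlds.
For ◇□q:
a: successors {b, c, d, e}; □q there: b:F, c:F, d:F, e:F. ✗
b: successors {a, c, d, e, g}; □q there: a:F, c:F, d:F, e:F, g:F. ✗
c: successors {a, c}; □q there: a:F, c:F. ✗
d: successors {a, b, g}; □q there: a:F, b:F, g:F. ✗
e: successors {b, e, g}; □q there: b:F, e:F, g:F. ✗
f: successors {b}; □q there: b:F. ✗
g: successors {b, c, f}; □q there: b:F, c:F, f:F. ✗
— 0 worlds.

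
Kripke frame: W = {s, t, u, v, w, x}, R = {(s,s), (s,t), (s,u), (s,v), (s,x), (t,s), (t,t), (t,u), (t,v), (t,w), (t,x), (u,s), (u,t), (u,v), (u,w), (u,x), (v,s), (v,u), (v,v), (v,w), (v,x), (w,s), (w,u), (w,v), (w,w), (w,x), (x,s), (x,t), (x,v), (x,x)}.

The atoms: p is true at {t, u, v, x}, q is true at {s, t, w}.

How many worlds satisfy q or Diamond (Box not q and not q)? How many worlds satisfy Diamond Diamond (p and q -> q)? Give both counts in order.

For q or Diamond (Box not q and not q):
s: q is T, Diamond (Box not q and not q) is F. ✓
t: q is T, Diamond (Box not q and not q) is F. ✓
u: q is F, Diamond (Box not q and not q) is F. ✗
v: q is F, Diamond (Box not q and not q) is F. ✗
w: q is T, Diamond (Box not q and not q) is F. ✓
x: q is F, Diamond (Box not q and not q) is F. ✗
— 3 worlds.
For Diamond Diamond (p and q -> q):
s: successors {s, t, u, v, x}; Diamond (p and q -> q) there: s:T, t:T, u:T, v:T, x:T. ✓
t: successors {s, t, u, v, w, x}; Diamond (p and q -> q) there: s:T, t:T, u:T, v:T, w:T, x:T. ✓
u: successors {s, t, v, w, x}; Diamond (p and q -> q) there: s:T, t:T, v:T, w:T, x:T. ✓
v: successors {s, u, v, w, x}; Diamond (p and q -> q) there: s:T, u:T, v:T, w:T, x:T. ✓
w: successors {s, u, v, w, x}; Diamond (p and q -> q) there: s:T, u:T, v:T, w:T, x:T. ✓
x: successors {s, t, v, x}; Diamond (p and q -> q) there: s:T, t:T, v:T, x:T. ✓
— 6 worlds.

3 and 6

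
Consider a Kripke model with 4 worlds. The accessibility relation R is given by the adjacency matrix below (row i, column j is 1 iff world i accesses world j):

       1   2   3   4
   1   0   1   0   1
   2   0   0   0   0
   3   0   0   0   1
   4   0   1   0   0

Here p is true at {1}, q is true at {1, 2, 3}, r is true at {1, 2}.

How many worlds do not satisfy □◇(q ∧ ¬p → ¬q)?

3

1: successors {2, 4}; ◇(q ∧ ¬p → ¬q) there: 2:F, 4:F. ✗
2: no successors, so □◇(q ∧ ¬p → ¬q) holds vacuously. ✓
3: successors {4}; ◇(q ∧ ¬p → ¬q) there: 4:F. ✗
4: successors {2}; ◇(q ∧ ¬p → ¬q) there: 2:F. ✗
Satisfying worlds: {2}.
So □◇(q ∧ ¬p → ¬q) fails at the other 3 worlds.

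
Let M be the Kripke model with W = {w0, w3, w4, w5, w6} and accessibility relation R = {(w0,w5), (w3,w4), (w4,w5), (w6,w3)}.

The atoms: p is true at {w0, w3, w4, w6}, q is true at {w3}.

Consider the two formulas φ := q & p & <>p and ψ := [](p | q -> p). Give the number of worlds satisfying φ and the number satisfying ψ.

1 and 5

For q & p & <>p:
w0: q & p is F, <>p is F. ✗
w3: q & p is T, <>p is T. ✓
w4: q & p is F, <>p is F. ✗
w5: q & p is F, <>p is F. ✗
w6: q & p is F, <>p is T. ✗
— 1 world.
For [](p | q -> p):
w0: successors {w5}; p | q -> p there: w5:T. ✓
w3: successors {w4}; p | q -> p there: w4:T. ✓
w4: successors {w5}; p | q -> p there: w5:T. ✓
w5: no successors, so [](p | q -> p) holds vacuously. ✓
w6: successors {w3}; p | q -> p there: w3:T. ✓
— 5 worlds.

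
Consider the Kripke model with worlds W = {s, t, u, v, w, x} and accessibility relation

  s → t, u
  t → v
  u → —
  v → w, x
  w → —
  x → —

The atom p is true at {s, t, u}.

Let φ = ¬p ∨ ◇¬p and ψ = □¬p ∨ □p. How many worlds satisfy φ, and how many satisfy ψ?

For ¬p ∨ ◇¬p:
s: ¬p is F, ◇¬p is F. ✗
t: ¬p is F, ◇¬p is T. ✓
u: ¬p is F, ◇¬p is F. ✗
v: ¬p is T, ◇¬p is T. ✓
w: ¬p is T, ◇¬p is F. ✓
x: ¬p is T, ◇¬p is F. ✓
— 4 worlds.
For □¬p ∨ □p:
s: □¬p is F, □p is T. ✓
t: □¬p is T, □p is F. ✓
u: □¬p is T, □p is T. ✓
v: □¬p is T, □p is F. ✓
w: □¬p is T, □p is T. ✓
x: □¬p is T, □p is T. ✓
— 6 worlds.

4 and 6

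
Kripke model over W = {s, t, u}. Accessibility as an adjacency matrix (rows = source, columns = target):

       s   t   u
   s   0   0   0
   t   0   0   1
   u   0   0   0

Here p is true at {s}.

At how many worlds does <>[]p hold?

s: no successors, so <>[]p fails. ✗
t: successors {u}; []p there: u:T. ✓
u: no successors, so <>[]p fails. ✗
Satisfying worlds: {t}.

1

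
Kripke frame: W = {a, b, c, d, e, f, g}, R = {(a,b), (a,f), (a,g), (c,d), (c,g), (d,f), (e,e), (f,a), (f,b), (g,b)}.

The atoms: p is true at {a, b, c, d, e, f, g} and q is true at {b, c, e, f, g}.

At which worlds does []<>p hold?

{b, c, d, e}

a: successors {b, f, g}; <>p there: b:F, f:T, g:T. ✗
b: no successors, so []<>p holds vacuously. ✓
c: successors {d, g}; <>p there: d:T, g:T. ✓
d: successors {f}; <>p there: f:T. ✓
e: successors {e}; <>p there: e:T. ✓
f: successors {a, b}; <>p there: a:T, b:F. ✗
g: successors {b}; <>p there: b:F. ✗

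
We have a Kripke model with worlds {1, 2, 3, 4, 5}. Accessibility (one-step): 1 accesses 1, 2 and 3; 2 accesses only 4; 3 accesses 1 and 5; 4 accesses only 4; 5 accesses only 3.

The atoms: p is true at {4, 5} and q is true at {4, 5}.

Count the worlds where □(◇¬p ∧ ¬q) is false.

4

1: successors {1, 2, 3}; ◇¬p ∧ ¬q there: 1:T, 2:F, 3:T. ✗
2: successors {4}; ◇¬p ∧ ¬q there: 4:F. ✗
3: successors {1, 5}; ◇¬p ∧ ¬q there: 1:T, 5:F. ✗
4: successors {4}; ◇¬p ∧ ¬q there: 4:F. ✗
5: successors {3}; ◇¬p ∧ ¬q there: 3:T. ✓
Satisfying worlds: {5}.
So □(◇¬p ∧ ¬q) fails at the other 4 worlds.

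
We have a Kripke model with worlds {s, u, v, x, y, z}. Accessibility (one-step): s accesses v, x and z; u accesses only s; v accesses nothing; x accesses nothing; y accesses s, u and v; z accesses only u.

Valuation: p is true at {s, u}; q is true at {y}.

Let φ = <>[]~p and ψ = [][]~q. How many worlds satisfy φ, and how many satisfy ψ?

For <>[]~p:
s: successors {v, x, z}; []~p there: v:T, x:T, z:F. ✓
u: successors {s}; []~p there: s:T. ✓
v: no successors, so <>[]~p fails. ✗
x: no successors, so <>[]~p fails. ✗
y: successors {s, u, v}; []~p there: s:T, u:F, v:T. ✓
z: successors {u}; []~p there: u:F. ✗
— 3 worlds.
For [][]~q:
s: successors {v, x, z}; []~q there: v:T, x:T, z:T. ✓
u: successors {s}; []~q there: s:T. ✓
v: no successors, so [][]~q holds vacuously. ✓
x: no successors, so [][]~q holds vacuously. ✓
y: successors {s, u, v}; []~q there: s:T, u:T, v:T. ✓
z: successors {u}; []~q there: u:T. ✓
— 6 worlds.

3 and 6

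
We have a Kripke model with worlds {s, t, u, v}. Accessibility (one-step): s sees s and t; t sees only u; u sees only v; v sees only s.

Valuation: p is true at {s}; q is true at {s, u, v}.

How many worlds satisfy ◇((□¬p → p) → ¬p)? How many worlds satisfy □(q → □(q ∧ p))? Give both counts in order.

3 and 1

For ◇((□¬p → p) → ¬p):
s: successors {s, t}; (□¬p → p) → ¬p there: s:F, t:T. ✓
t: successors {u}; (□¬p → p) → ¬p there: u:T. ✓
u: successors {v}; (□¬p → p) → ¬p there: v:T. ✓
v: successors {s}; (□¬p → p) → ¬p there: s:F. ✗
— 3 worlds.
For □(q → □(q ∧ p)):
s: successors {s, t}; q → □(q ∧ p) there: s:F, t:T. ✗
t: successors {u}; q → □(q ∧ p) there: u:F. ✗
u: successors {v}; q → □(q ∧ p) there: v:T. ✓
v: successors {s}; q → □(q ∧ p) there: s:F. ✗
— 1 world.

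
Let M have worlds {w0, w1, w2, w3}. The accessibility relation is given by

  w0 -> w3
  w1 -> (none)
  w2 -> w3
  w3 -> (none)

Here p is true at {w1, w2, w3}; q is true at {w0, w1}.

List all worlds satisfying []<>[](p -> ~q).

w0: successors {w3}; <>[](p -> ~q) there: w3:F. ✗
w1: no successors, so []<>[](p -> ~q) holds vacuously. ✓
w2: successors {w3}; <>[](p -> ~q) there: w3:F. ✗
w3: no successors, so []<>[](p -> ~q) holds vacuously. ✓

{w1, w3}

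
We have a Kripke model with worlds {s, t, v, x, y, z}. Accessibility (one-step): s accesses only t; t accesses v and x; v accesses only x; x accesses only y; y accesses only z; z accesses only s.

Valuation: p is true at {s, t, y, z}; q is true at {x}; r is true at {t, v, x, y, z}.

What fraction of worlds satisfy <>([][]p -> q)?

s: successors {t}; [][]p -> q there: t:T. ✓
t: successors {v, x}; [][]p -> q there: v:F, x:T. ✓
v: successors {x}; [][]p -> q there: x:T. ✓
x: successors {y}; [][]p -> q there: y:F. ✗
y: successors {z}; [][]p -> q there: z:F. ✗
z: successors {s}; [][]p -> q there: s:T. ✓
That's 4 of 6 worlds, so 4/6 = 2/3.

2/3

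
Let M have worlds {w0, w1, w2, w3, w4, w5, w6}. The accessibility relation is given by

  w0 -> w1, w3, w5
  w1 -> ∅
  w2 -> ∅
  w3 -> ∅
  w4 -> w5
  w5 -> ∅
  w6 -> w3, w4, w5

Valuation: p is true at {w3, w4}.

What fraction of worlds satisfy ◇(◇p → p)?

w0: successors {w1, w3, w5}; ◇p → p there: w1:T, w3:T, w5:T. ✓
w1: no successors, so ◇(◇p → p) fails. ✗
w2: no successors, so ◇(◇p → p) fails. ✗
w3: no successors, so ◇(◇p → p) fails. ✗
w4: successors {w5}; ◇p → p there: w5:T. ✓
w5: no successors, so ◇(◇p → p) fails. ✗
w6: successors {w3, w4, w5}; ◇p → p there: w3:T, w4:T, w5:T. ✓
That's 3 of 7 worlds, so 3/7.

3/7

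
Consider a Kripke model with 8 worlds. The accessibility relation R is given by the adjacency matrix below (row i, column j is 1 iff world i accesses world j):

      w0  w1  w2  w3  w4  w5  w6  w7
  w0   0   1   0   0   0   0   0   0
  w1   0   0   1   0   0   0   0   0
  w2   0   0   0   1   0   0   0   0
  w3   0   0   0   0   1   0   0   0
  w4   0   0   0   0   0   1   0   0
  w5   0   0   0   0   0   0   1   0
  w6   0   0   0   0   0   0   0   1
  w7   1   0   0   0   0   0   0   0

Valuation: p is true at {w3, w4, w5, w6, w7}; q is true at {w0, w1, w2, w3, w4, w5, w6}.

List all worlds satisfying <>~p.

{w0, w1, w7}

w0: successors {w1}; ~p there: w1:T. ✓
w1: successors {w2}; ~p there: w2:T. ✓
w2: successors {w3}; ~p there: w3:F. ✗
w3: successors {w4}; ~p there: w4:F. ✗
w4: successors {w5}; ~p there: w5:F. ✗
w5: successors {w6}; ~p there: w6:F. ✗
w6: successors {w7}; ~p there: w7:F. ✗
w7: successors {w0}; ~p there: w0:T. ✓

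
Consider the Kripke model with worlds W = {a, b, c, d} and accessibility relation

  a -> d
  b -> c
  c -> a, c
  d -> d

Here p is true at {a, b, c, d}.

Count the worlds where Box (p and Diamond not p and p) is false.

4

a: successors {d}; p and Diamond not p and p there: d:F. ✗
b: successors {c}; p and Diamond not p and p there: c:F. ✗
c: successors {a, c}; p and Diamond not p and p there: a:F, c:F. ✗
d: successors {d}; p and Diamond not p and p there: d:F. ✗
Satisfying worlds: ∅.
So Box (p and Diamond not p and p) fails at the other 4 worlds.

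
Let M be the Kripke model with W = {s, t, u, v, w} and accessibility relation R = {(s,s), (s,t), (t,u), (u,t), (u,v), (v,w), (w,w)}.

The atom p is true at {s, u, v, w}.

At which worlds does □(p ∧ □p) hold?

s: successors {s, t}; p ∧ □p there: s:F, t:F. ✗
t: successors {u}; p ∧ □p there: u:F. ✗
u: successors {t, v}; p ∧ □p there: t:F, v:T. ✗
v: successors {w}; p ∧ □p there: w:T. ✓
w: successors {w}; p ∧ □p there: w:T. ✓

{v, w}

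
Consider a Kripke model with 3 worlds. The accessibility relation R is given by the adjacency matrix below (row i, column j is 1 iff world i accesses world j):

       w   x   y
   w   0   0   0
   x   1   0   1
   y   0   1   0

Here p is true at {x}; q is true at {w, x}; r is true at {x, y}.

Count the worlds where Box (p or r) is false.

w: no successors, so Box (p or r) holds vacuously. ✓
x: successors {w, y}; p or r there: w:F, y:T. ✗
y: successors {x}; p or r there: x:T. ✓
Satisfying worlds: {w, y}.
So Box (p or r) fails at the other 1 world.

1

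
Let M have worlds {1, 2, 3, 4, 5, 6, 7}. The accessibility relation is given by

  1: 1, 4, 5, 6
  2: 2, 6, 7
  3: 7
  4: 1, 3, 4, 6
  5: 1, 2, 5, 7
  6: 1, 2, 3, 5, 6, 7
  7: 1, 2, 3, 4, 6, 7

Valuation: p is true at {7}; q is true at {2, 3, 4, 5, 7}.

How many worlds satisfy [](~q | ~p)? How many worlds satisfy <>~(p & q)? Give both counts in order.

2 and 6

For [](~q | ~p):
1: successors {1, 4, 5, 6}; ~q | ~p there: 1:T, 4:T, 5:T, 6:T. ✓
2: successors {2, 6, 7}; ~q | ~p there: 2:T, 6:T, 7:F. ✗
3: successors {7}; ~q | ~p there: 7:F. ✗
4: successors {1, 3, 4, 6}; ~q | ~p there: 1:T, 3:T, 4:T, 6:T. ✓
5: successors {1, 2, 5, 7}; ~q | ~p there: 1:T, 2:T, 5:T, 7:F. ✗
6: successors {1, 2, 3, 5, 6, 7}; ~q | ~p there: 1:T, 2:T, 3:T, 5:T, 6:T, 7:F. ✗
7: successors {1, 2, 3, 4, 6, 7}; ~q | ~p there: 1:T, 2:T, 3:T, 4:T, 6:T, 7:F. ✗
— 2 worlds.
For <>~(p & q):
1: successors {1, 4, 5, 6}; ~(p & q) there: 1:T, 4:T, 5:T, 6:T. ✓
2: successors {2, 6, 7}; ~(p & q) there: 2:T, 6:T, 7:F. ✓
3: successors {7}; ~(p & q) there: 7:F. ✗
4: successors {1, 3, 4, 6}; ~(p & q) there: 1:T, 3:T, 4:T, 6:T. ✓
5: successors {1, 2, 5, 7}; ~(p & q) there: 1:T, 2:T, 5:T, 7:F. ✓
6: successors {1, 2, 3, 5, 6, 7}; ~(p & q) there: 1:T, 2:T, 3:T, 5:T, 6:T, 7:F. ✓
7: successors {1, 2, 3, 4, 6, 7}; ~(p & q) there: 1:T, 2:T, 3:T, 4:T, 6:T, 7:F. ✓
— 6 worlds.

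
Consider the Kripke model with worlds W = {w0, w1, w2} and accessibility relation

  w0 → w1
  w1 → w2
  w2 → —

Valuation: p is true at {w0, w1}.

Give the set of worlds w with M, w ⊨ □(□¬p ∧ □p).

{w1, w2}

w0: successors {w1}; □¬p ∧ □p there: w1:F. ✗
w1: successors {w2}; □¬p ∧ □p there: w2:T. ✓
w2: no successors, so □(□¬p ∧ □p) holds vacuously. ✓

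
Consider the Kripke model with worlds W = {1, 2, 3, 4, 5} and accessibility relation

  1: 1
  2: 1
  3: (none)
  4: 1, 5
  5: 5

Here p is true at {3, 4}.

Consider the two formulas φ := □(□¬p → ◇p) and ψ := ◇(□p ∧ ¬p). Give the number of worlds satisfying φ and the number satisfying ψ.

1 and 0

For □(□¬p → ◇p):
1: successors {1}; □¬p → ◇p there: 1:F. ✗
2: successors {1}; □¬p → ◇p there: 1:F. ✗
3: no successors, so □(□¬p → ◇p) holds vacuously. ✓
4: successors {1, 5}; □¬p → ◇p there: 1:F, 5:F. ✗
5: successors {5}; □¬p → ◇p there: 5:F. ✗
— 1 world.
For ◇(□p ∧ ¬p):
1: successors {1}; □p ∧ ¬p there: 1:F. ✗
2: successors {1}; □p ∧ ¬p there: 1:F. ✗
3: no successors, so ◇(□p ∧ ¬p) fails. ✗
4: successors {1, 5}; □p ∧ ¬p there: 1:F, 5:F. ✗
5: successors {5}; □p ∧ ¬p there: 5:F. ✗
— 0 worlds.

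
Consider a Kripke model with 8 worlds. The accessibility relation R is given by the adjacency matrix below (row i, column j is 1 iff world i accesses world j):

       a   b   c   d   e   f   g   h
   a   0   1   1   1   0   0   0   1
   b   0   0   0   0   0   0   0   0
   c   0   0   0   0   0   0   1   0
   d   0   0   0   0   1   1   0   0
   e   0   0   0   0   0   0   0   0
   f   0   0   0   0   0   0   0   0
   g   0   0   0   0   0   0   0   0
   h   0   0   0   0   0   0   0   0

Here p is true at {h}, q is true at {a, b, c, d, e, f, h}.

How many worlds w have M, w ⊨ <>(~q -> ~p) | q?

7

a: <>(~q -> ~p) is T, q is T. ✓
b: <>(~q -> ~p) is F, q is T. ✓
c: <>(~q -> ~p) is T, q is T. ✓
d: <>(~q -> ~p) is T, q is T. ✓
e: <>(~q -> ~p) is F, q is T. ✓
f: <>(~q -> ~p) is F, q is T. ✓
g: <>(~q -> ~p) is F, q is F. ✗
h: <>(~q -> ~p) is F, q is T. ✓
Satisfying worlds: {a, b, c, d, e, f, h}.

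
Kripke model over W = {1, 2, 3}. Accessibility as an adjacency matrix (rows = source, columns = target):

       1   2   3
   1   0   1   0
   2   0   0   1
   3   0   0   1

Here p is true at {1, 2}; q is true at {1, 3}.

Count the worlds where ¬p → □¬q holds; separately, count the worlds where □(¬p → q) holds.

2 and 3

For ¬p → □¬q:
1: ¬p is F, □¬q is T. ✓
2: ¬p is F, □¬q is F. ✓
3: ¬p is T, □¬q is F. ✗
— 2 worlds.
For □(¬p → q):
1: successors {2}; ¬p → q there: 2:T. ✓
2: successors {3}; ¬p → q there: 3:T. ✓
3: successors {3}; ¬p → q there: 3:T. ✓
— 3 worlds.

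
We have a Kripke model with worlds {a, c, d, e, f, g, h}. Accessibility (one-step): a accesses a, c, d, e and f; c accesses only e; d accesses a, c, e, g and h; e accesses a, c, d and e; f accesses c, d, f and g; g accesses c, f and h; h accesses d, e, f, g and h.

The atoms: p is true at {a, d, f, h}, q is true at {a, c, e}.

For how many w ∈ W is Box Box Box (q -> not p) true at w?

0

a: successors {a, c, d, e, f}; Box Box (q -> not p) there: a:F, c:F, d:F, e:F, f:F. ✗
c: successors {e}; Box Box (q -> not p) there: e:F. ✗
d: successors {a, c, e, g, h}; Box Box (q -> not p) there: a:F, c:F, e:F, g:T, h:F. ✗
e: successors {a, c, d, e}; Box Box (q -> not p) there: a:F, c:F, d:F, e:F. ✗
f: successors {c, d, f, g}; Box Box (q -> not p) there: c:F, d:F, f:F, g:T. ✗
g: successors {c, f, h}; Box Box (q -> not p) there: c:F, f:F, h:F. ✗
h: successors {d, e, f, g, h}; Box Box (q -> not p) there: d:F, e:F, f:F, g:T, h:F. ✗
Satisfying worlds: ∅.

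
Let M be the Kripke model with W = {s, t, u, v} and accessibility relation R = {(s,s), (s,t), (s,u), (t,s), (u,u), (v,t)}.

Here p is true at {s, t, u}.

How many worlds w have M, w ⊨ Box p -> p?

3

s: Box p is T, p is T. ✓
t: Box p is T, p is T. ✓
u: Box p is T, p is T. ✓
v: Box p is T, p is F. ✗
Satisfying worlds: {s, t, u}.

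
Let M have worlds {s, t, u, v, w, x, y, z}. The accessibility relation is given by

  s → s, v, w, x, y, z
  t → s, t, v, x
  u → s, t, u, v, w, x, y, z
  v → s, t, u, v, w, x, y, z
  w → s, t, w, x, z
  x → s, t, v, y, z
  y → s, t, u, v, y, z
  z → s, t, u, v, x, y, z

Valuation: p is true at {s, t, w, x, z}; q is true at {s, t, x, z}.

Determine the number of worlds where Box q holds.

0

s: successors {s, v, w, x, y, z}; q there: s:T, v:F, w:F, x:T, y:F, z:T. ✗
t: successors {s, t, v, x}; q there: s:T, t:T, v:F, x:T. ✗
u: successors {s, t, u, v, w, x, y, z}; q there: s:T, t:T, u:F, v:F, w:F, x:T, y:F, z:T. ✗
v: successors {s, t, u, v, w, x, y, z}; q there: s:T, t:T, u:F, v:F, w:F, x:T, y:F, z:T. ✗
w: successors {s, t, w, x, z}; q there: s:T, t:T, w:F, x:T, z:T. ✗
x: successors {s, t, v, y, z}; q there: s:T, t:T, v:F, y:F, z:T. ✗
y: successors {s, t, u, v, y, z}; q there: s:T, t:T, u:F, v:F, y:F, z:T. ✗
z: successors {s, t, u, v, x, y, z}; q there: s:T, t:T, u:F, v:F, x:T, y:F, z:T. ✗
Satisfying worlds: ∅.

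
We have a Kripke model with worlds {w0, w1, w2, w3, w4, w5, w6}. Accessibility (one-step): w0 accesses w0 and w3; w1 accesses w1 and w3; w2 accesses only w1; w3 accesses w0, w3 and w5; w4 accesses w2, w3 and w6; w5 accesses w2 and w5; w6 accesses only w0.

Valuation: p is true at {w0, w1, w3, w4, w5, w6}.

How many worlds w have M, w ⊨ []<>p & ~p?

1

w0: []<>p is T, ~p is F. ✗
w1: []<>p is T, ~p is F. ✗
w2: []<>p is T, ~p is T. ✓
w3: []<>p is T, ~p is F. ✗
w4: []<>p is T, ~p is F. ✗
w5: []<>p is T, ~p is F. ✗
w6: []<>p is T, ~p is F. ✗
Satisfying worlds: {w2}.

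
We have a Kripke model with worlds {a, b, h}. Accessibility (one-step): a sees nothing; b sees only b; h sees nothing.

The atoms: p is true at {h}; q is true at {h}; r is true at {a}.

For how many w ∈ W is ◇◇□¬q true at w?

a: no successors, so ◇◇□¬q fails. ✗
b: successors {b}; ◇□¬q there: b:T. ✓
h: no successors, so ◇◇□¬q fails. ✗
Satisfying worlds: {b}.

1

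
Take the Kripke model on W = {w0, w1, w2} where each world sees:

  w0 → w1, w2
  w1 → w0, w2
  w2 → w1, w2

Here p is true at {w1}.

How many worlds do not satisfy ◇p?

1

w0: successors {w1, w2}; p there: w1:T, w2:F. ✓
w1: successors {w0, w2}; p there: w0:F, w2:F. ✗
w2: successors {w1, w2}; p there: w1:T, w2:F. ✓
Satisfying worlds: {w0, w2}.
So ◇p fails at the other 1 world.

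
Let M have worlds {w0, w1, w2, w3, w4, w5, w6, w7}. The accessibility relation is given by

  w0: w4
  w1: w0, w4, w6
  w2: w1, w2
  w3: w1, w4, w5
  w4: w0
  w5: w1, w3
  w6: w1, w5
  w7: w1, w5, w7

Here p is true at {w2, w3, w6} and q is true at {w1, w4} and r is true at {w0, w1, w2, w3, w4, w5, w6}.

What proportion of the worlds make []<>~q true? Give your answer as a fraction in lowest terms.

w0: successors {w4}; <>~q there: w4:T. ✓
w1: successors {w0, w4, w6}; <>~q there: w0:F, w4:T, w6:T. ✗
w2: successors {w1, w2}; <>~q there: w1:T, w2:T. ✓
w3: successors {w1, w4, w5}; <>~q there: w1:T, w4:T, w5:T. ✓
w4: successors {w0}; <>~q there: w0:F. ✗
w5: successors {w1, w3}; <>~q there: w1:T, w3:T. ✓
w6: successors {w1, w5}; <>~q there: w1:T, w5:T. ✓
w7: successors {w1, w5, w7}; <>~q there: w1:T, w5:T, w7:T. ✓
That's 6 of 8 worlds, so 6/8 = 3/4.

3/4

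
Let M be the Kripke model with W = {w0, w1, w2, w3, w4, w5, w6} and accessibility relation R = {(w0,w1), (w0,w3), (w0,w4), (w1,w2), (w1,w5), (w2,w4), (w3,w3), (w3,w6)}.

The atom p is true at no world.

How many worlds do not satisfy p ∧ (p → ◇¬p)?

7

w0: p is F, p → ◇¬p is T. ✗
w1: p is F, p → ◇¬p is T. ✗
w2: p is F, p → ◇¬p is T. ✗
w3: p is F, p → ◇¬p is T. ✗
w4: p is F, p → ◇¬p is T. ✗
w5: p is F, p → ◇¬p is T. ✗
w6: p is F, p → ◇¬p is T. ✗
Satisfying worlds: ∅.
So p ∧ (p → ◇¬p) fails at the other 7 worlds.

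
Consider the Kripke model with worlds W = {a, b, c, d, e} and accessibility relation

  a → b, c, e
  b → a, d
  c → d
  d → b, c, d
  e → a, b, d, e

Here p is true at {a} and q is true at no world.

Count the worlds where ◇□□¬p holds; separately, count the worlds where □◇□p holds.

For ◇□□¬p:
a: successors {b, c, e}; □□¬p there: b:T, c:T, e:F. ✓
b: successors {a, d}; □□¬p there: a:F, d:F. ✗
c: successors {d}; □□¬p there: d:F. ✗
d: successors {b, c, d}; □□¬p there: b:T, c:T, d:F. ✓
e: successors {a, b, d, e}; □□¬p there: a:F, b:T, d:F, e:F. ✓
— 3 worlds.
For □◇□p:
a: successors {b, c, e}; ◇□p there: b:F, c:F, e:F. ✗
b: successors {a, d}; ◇□p there: a:F, d:F. ✗
c: successors {d}; ◇□p there: d:F. ✗
d: successors {b, c, d}; ◇□p there: b:F, c:F, d:F. ✗
e: successors {a, b, d, e}; ◇□p there: a:F, b:F, d:F, e:F. ✗
— 0 worlds.

3 and 0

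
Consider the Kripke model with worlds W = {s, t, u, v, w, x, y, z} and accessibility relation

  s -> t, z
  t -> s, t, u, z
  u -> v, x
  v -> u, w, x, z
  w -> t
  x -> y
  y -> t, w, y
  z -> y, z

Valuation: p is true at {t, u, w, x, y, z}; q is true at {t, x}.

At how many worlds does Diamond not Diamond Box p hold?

s: successors {t, z}; not Diamond Box p there: t:F, z:F. ✗
t: successors {s, t, u, z}; not Diamond Box p there: s:F, t:F, u:F, z:F. ✗
u: successors {v, x}; not Diamond Box p there: v:F, x:F. ✗
v: successors {u, w, x, z}; not Diamond Box p there: u:F, w:T, x:F, z:F. ✓
w: successors {t}; not Diamond Box p there: t:F. ✗
x: successors {y}; not Diamond Box p there: y:F. ✗
y: successors {t, w, y}; not Diamond Box p there: t:F, w:T, y:F. ✓
z: successors {y, z}; not Diamond Box p there: y:F, z:F. ✗
Satisfying worlds: {v, y}.

2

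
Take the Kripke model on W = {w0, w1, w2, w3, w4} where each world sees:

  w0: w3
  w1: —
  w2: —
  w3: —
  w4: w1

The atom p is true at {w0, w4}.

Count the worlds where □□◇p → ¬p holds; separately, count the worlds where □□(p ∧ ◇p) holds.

For □□◇p → ¬p:
w0: □□◇p is T, ¬p is F. ✗
w1: □□◇p is T, ¬p is T. ✓
w2: □□◇p is T, ¬p is T. ✓
w3: □□◇p is T, ¬p is T. ✓
w4: □□◇p is T, ¬p is F. ✗
— 3 worlds.
For □□(p ∧ ◇p):
w0: successors {w3}; □(p ∧ ◇p) there: w3:T. ✓
w1: no successors, so □□(p ∧ ◇p) holds vacuously. ✓
w2: no successors, so □□(p ∧ ◇p) holds vacuously. ✓
w3: no successors, so □□(p ∧ ◇p) holds vacuously. ✓
w4: successors {w1}; □(p ∧ ◇p) there: w1:T. ✓
— 5 worlds.

3 and 5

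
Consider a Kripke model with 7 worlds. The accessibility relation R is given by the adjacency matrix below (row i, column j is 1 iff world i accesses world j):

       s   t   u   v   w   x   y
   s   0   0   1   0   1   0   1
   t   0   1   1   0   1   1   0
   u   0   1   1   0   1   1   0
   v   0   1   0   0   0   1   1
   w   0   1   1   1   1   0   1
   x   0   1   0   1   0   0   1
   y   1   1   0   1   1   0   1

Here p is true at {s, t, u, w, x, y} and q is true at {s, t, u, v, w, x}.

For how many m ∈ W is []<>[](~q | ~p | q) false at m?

0

s: successors {u, w, y}; <>[](~q | ~p | q) there: u:T, w:T, y:T. ✓
t: successors {t, u, w, x}; <>[](~q | ~p | q) there: t:T, u:T, w:T, x:T. ✓
u: successors {t, u, w, x}; <>[](~q | ~p | q) there: t:T, u:T, w:T, x:T. ✓
v: successors {t, x, y}; <>[](~q | ~p | q) there: t:T, x:T, y:T. ✓
w: successors {t, u, v, w, y}; <>[](~q | ~p | q) there: t:T, u:T, v:T, w:T, y:T. ✓
x: successors {t, v, y}; <>[](~q | ~p | q) there: t:T, v:T, y:T. ✓
y: successors {s, t, v, w, y}; <>[](~q | ~p | q) there: s:T, t:T, v:T, w:T, y:T. ✓
Satisfying worlds: {s, t, u, v, w, x, y}.
So []<>[](~q | ~p | q) fails at the other 0 worlds.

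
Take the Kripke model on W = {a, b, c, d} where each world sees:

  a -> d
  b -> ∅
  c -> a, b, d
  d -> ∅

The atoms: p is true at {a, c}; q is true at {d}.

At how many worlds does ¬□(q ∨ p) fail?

a: □(q ∨ p) is T. ✗
b: □(q ∨ p) is T. ✗
c: □(q ∨ p) is F. ✓
d: □(q ∨ p) is T. ✗
Satisfying worlds: {c}.
So ¬□(q ∨ p) fails at the other 3 worlds.

3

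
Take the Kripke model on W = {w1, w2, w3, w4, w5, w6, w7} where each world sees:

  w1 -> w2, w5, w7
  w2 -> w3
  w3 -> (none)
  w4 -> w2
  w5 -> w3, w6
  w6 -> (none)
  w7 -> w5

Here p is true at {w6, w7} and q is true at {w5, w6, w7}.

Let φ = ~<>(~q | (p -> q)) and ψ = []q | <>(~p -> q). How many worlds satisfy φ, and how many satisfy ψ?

For ~<>(~q | (p -> q)):
w1: <>(~q | (p -> q)) is T. ✗
w2: <>(~q | (p -> q)) is T. ✗
w3: <>(~q | (p -> q)) is F. ✓
w4: <>(~q | (p -> q)) is T. ✗
w5: <>(~q | (p -> q)) is T. ✗
w6: <>(~q | (p -> q)) is F. ✓
w7: <>(~q | (p -> q)) is T. ✗
— 2 worlds.
For []q | <>(~p -> q):
w1: []q is F, <>(~p -> q) is T. ✓
w2: []q is F, <>(~p -> q) is F. ✗
w3: []q is T, <>(~p -> q) is F. ✓
w4: []q is F, <>(~p -> q) is F. ✗
w5: []q is F, <>(~p -> q) is T. ✓
w6: []q is T, <>(~p -> q) is F. ✓
w7: []q is T, <>(~p -> q) is T. ✓
— 5 worlds.

2 and 5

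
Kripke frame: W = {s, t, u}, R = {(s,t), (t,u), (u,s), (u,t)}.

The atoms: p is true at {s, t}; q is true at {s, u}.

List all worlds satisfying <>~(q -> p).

s: successors {t}; ~(q -> p) there: t:F. ✗
t: successors {u}; ~(q -> p) there: u:T. ✓
u: successors {s, t}; ~(q -> p) there: s:F, t:F. ✗

{t}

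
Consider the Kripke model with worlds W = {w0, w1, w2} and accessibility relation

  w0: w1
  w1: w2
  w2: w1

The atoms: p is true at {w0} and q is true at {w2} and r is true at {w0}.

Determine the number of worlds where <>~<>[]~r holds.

0

w0: successors {w1}; ~<>[]~r there: w1:F. ✗
w1: successors {w2}; ~<>[]~r there: w2:F. ✗
w2: successors {w1}; ~<>[]~r there: w1:F. ✗
Satisfying worlds: ∅.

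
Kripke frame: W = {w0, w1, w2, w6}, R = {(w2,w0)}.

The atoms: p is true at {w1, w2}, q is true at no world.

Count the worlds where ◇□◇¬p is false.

w0: no successors, so ◇□◇¬p fails. ✗
w1: no successors, so ◇□◇¬p fails. ✗
w2: successors {w0}; □◇¬p there: w0:T. ✓
w6: no successors, so ◇□◇¬p fails. ✗
Satisfying worlds: {w2}.
So ◇□◇¬p fails at the other 3 worlds.

3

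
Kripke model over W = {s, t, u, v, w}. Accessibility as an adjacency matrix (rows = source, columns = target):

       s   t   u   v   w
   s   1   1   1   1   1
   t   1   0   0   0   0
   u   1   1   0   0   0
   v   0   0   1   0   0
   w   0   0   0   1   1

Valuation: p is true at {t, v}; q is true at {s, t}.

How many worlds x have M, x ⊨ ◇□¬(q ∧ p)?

3

s: successors {s, t, u, v, w}; □¬(q ∧ p) there: s:F, t:T, u:F, v:T, w:T. ✓
t: successors {s}; □¬(q ∧ p) there: s:F. ✗
u: successors {s, t}; □¬(q ∧ p) there: s:F, t:T. ✓
v: successors {u}; □¬(q ∧ p) there: u:F. ✗
w: successors {v, w}; □¬(q ∧ p) there: v:T, w:T. ✓
Satisfying worlds: {s, u, w}.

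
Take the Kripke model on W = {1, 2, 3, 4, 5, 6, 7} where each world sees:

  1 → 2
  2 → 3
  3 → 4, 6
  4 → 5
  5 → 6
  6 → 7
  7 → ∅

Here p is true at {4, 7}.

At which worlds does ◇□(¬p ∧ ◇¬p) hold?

1: successors {2}; □(¬p ∧ ◇¬p) there: 2:T. ✓
2: successors {3}; □(¬p ∧ ◇¬p) there: 3:F. ✗
3: successors {4, 6}; □(¬p ∧ ◇¬p) there: 4:T, 6:F. ✓
4: successors {5}; □(¬p ∧ ◇¬p) there: 5:F. ✗
5: successors {6}; □(¬p ∧ ◇¬p) there: 6:F. ✗
6: successors {7}; □(¬p ∧ ◇¬p) there: 7:T. ✓
7: no successors, so ◇□(¬p ∧ ◇¬p) fails. ✗

{1, 3, 6}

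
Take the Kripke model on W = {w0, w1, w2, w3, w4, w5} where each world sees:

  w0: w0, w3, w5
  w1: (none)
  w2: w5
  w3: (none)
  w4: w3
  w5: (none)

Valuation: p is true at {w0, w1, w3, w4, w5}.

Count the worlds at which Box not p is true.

3

w0: successors {w0, w3, w5}; not p there: w0:F, w3:F, w5:F. ✗
w1: no successors, so Box not p holds vacuously. ✓
w2: successors {w5}; not p there: w5:F. ✗
w3: no successors, so Box not p holds vacuously. ✓
w4: successors {w3}; not p there: w3:F. ✗
w5: no successors, so Box not p holds vacuously. ✓
Satisfying worlds: {w1, w3, w5}.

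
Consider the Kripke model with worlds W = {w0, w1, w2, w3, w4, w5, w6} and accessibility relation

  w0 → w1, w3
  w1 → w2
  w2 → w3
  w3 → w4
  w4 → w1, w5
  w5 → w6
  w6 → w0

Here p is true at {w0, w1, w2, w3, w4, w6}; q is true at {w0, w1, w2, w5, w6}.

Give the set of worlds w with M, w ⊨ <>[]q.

{w0, w3, w4, w5}

w0: successors {w1, w3}; []q there: w1:T, w3:F. ✓
w1: successors {w2}; []q there: w2:F. ✗
w2: successors {w3}; []q there: w3:F. ✗
w3: successors {w4}; []q there: w4:T. ✓
w4: successors {w1, w5}; []q there: w1:T, w5:T. ✓
w5: successors {w6}; []q there: w6:T. ✓
w6: successors {w0}; []q there: w0:F. ✗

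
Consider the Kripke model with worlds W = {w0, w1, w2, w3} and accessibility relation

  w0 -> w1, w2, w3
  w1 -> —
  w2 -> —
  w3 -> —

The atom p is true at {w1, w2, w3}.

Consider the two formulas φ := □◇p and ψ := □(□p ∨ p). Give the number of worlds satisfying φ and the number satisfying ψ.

For □◇p:
w0: successors {w1, w2, w3}; ◇p there: w1:F, w2:F, w3:F. ✗
w1: no successors, so □◇p holds vacuously. ✓
w2: no successors, so □◇p holds vacuously. ✓
w3: no successors, so □◇p holds vacuously. ✓
— 3 worlds.
For □(□p ∨ p):
w0: successors {w1, w2, w3}; □p ∨ p there: w1:T, w2:T, w3:T. ✓
w1: no successors, so □(□p ∨ p) holds vacuously. ✓
w2: no successors, so □(□p ∨ p) holds vacuously. ✓
w3: no successors, so □(□p ∨ p) holds vacuously. ✓
— 4 worlds.

3 and 4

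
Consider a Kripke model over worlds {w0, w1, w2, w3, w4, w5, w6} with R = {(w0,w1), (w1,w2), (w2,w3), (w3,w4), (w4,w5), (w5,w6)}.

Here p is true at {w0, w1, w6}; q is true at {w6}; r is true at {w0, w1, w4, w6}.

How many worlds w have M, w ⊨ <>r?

w0: successors {w1}; r there: w1:T. ✓
w1: successors {w2}; r there: w2:F. ✗
w2: successors {w3}; r there: w3:F. ✗
w3: successors {w4}; r there: w4:T. ✓
w4: successors {w5}; r there: w5:F. ✗
w5: successors {w6}; r there: w6:T. ✓
w6: no successors, so <>r fails. ✗
Satisfying worlds: {w0, w3, w5}.

3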